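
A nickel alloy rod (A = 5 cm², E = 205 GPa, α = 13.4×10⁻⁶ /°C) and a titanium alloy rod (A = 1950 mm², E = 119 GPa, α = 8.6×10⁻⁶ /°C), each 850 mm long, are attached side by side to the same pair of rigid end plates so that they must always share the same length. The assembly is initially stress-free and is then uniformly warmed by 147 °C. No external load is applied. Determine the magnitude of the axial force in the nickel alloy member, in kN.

The nickel alloy has the larger α, so on heating it would change length more than the titanium alloy if both were free. The rigid plates force a common final length, so the nickel alloy is put into compression and the titanium alloy into tension, with equal and opposite forces P (no external load).
Equating the net (thermal + elastic) strains gives |α₁ − α₂|·ΔT = P·[1/(A₁E₁) + 1/(A₂E₂)].
|α₁ − α₂|·ΔT = 4.8×10⁻⁶ × 147 = 0.0007056.
1/(A₁E₁) + 1/(A₂E₂) = 1/(500×205×10³) + 1/(1950×119×10³) = 1.407×10⁻⁸ N⁻¹.
P = 0.0007056 / 1.407×10⁻⁸ = 50170 N = 50.17 kN.

P ≈ 50.2 kN (compressive in the nickel alloy)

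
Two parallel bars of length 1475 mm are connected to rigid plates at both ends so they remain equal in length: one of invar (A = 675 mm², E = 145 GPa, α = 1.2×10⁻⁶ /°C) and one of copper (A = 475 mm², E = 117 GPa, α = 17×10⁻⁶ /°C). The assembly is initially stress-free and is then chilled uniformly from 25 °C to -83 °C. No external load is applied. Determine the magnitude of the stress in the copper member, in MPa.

σ ≈ 127 MPa (tensile)

The copper has the larger α, so on cooling it would change length more than the invar if both were free. The rigid plates force a common final length, so the copper is put into tension and the invar into compression, with equal and opposite forces P (no external load).
Setting the final lengths equal and cancelling L: (α₁ − α₂)ΔT = P/(A₁E₁) + P/(A₂E₂).
|α₁ − α₂|·ΔT = 15.8×10⁻⁶ × 108 = 0.001706.
1/(A₁E₁) + 1/(A₂E₂) = 1/(675×145×10³) + 1/(475×117×10³) = 2.821×10⁻⁸ N⁻¹.
So P = 0.001706 / 2.821×10⁻⁸ = 60.49 kN.
σ_{copper} = P/A₂ = 60490/475 = 127.3 MPa, tensile.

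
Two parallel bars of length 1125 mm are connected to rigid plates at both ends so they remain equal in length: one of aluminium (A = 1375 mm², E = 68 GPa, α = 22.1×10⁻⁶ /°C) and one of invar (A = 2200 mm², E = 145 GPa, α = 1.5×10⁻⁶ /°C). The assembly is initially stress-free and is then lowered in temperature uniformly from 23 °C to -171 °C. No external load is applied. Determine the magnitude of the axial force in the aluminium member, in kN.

P ≈ 289 kN (tensile in the aluminium)

Both members must finish at the same length. With the larger α, the aluminium tends to over-contract; the plates restrain it, putting the aluminium in tension and the invar in compression. With no external load the two internal forces are equal and opposite, magnitude P.
Compatibility of the two members (thermal + elastic change equal): (α₁ − α₂)ΔT = P·[1/(A₁E₁) + 1/(A₂E₂)].
|α₁ − α₂|·ΔT = 20.6×10⁻⁶ × 194 = 0.003996.
1/(A₁E₁) + 1/(A₂E₂) = 1/(1375×68×10³) + 1/(2200×145×10³) = 1.383×10⁻⁸ N⁻¹.
P = 0.003996 / 1.383×10⁻⁸ = 289000 N = 289 kN.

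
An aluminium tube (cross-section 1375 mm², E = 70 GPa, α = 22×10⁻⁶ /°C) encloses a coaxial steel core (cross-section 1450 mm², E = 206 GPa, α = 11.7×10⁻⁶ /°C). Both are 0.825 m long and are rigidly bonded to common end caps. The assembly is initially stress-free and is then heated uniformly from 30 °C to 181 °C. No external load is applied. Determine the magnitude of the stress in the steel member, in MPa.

Both members must finish at the same length. With the larger α, the aluminium tends to over-expand; the plates restrain it, putting the aluminium in compression and the steel in tension. With no external load the two internal forces are equal and opposite, magnitude P.
Compatibility of the two members (thermal + elastic change equal): (α₁ − α₂)ΔT = P·[1/(A₁E₁) + 1/(A₂E₂)].
|α₁ − α₂|·ΔT = 10.3×10⁻⁶ × 151 = 0.001555.
1/(A₁E₁) + 1/(A₂E₂) = 1/(1375×70×10³) + 1/(1450×206×10³) = 1.374×10⁻⁸ N⁻¹.
P = 0.001555 / 1.374×10⁻⁸ = 113200 N = 113.2 kN.
σ_{steel} = P/A₂ = 113200/1450 = 78.08 MPa, tensile.

σ ≈ 78.1 MPa (tensile)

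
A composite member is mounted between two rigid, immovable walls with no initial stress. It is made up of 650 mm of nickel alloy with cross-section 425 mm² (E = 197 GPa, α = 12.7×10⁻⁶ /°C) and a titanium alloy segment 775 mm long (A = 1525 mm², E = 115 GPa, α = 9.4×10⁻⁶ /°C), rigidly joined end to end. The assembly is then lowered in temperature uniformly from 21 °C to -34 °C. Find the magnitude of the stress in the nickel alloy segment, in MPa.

σ ≈ 165 MPa (tensile)

With the walls removed the bar would change length by δ_free = Σ αᵢΔT Lᵢ = 12.7×10⁻⁶×55×650 + 9.4×10⁻⁶×55×775 = 0.8547 mm.
The walls prevent any net length change, so an axial force P (same in every segment) develops. Compatibility: P · Σ Lᵢ/(AᵢEᵢ) = δ_free.
Σ Lᵢ/(AᵢEᵢ) = 650/(425×197×10³) + 775/(1525×115×10³) = 1.218×10⁻⁵ mm/N.
Hence P = δ_free / Σ(L/AE) = 0.8547/1.218×10⁻⁵ = 70.16 kN (tensile).
σ_{nickel alloy} = P / A = 70160 / 425 = 165.1 MPa.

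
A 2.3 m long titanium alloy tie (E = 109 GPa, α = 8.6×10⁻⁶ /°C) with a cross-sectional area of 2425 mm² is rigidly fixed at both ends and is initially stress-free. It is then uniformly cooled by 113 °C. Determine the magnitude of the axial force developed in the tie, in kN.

P ≈ 257 kN (tensile)

The ends cannot move, so σ = EαΔT = 109×10³ × 8.6×10⁻⁶ × 113 = 105.9 MPa.
Then P = σA = 105.9 × 2425 mm² = 256.9 kN, tensile.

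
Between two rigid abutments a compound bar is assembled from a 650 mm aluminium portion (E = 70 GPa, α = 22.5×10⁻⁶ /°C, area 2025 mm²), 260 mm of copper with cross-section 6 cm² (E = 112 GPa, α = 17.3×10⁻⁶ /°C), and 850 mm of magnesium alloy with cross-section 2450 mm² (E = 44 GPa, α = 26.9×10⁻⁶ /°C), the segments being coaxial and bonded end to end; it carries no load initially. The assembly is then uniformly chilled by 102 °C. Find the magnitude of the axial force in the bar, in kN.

With the walls removed the bar would change length by δ_free = Σ αᵢΔT Lᵢ = 22.5×10⁻⁶×102×650 + 17.3×10⁻⁶×102×260 + 26.9×10⁻⁶×102×850 = 4.283 mm.
The walls prevent any net length change, so an axial force P (same in every segment) develops. Compatibility: P · Σ Lᵢ/(AᵢEᵢ) = δ_free.
Σ Lᵢ/(AᵢEᵢ) = 650/(2025×70×10³) + 260/(600×112×10³) + 850/(2450×44×10³) = 1.634×10⁻⁵ mm/N.
So P = 4.283 / 1.634×10⁻⁵ = 262.1 kN, tensile.

P ≈ 262 kN (tensile)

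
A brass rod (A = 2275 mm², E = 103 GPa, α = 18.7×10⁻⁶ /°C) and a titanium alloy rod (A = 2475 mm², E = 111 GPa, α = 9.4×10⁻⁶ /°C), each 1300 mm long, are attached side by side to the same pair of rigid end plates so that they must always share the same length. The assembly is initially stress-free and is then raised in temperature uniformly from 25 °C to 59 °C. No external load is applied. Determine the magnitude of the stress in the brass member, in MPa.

σ ≈ 17.6 MPa (compressive)

Equilibrium of a rigid end plate with no external load gives equal and opposite internal forces ±P in the two members. Since α_{brass} > α_{titanium alloy}, heating drives the brass into compression and the titanium alloy into tension.
Compatibility of the two members (thermal + elastic change equal): (α₁ − α₂)ΔT = P·[1/(A₁E₁) + 1/(A₂E₂)].
|α₁ − α₂|·ΔT = 9.3×10⁻⁶ × 34 = 0.0003162.
1/(A₁E₁) + 1/(A₂E₂) = 1/(2275×103×10³) + 1/(2475×111×10³) = 7.908×10⁻⁹ N⁻¹.
P = 0.0003162 / 7.908×10⁻⁹ = 39990 N = 39.99 kN.
σ_{brass} = P/A₁ = 39990/2275 = 17.58 MPa, compressive.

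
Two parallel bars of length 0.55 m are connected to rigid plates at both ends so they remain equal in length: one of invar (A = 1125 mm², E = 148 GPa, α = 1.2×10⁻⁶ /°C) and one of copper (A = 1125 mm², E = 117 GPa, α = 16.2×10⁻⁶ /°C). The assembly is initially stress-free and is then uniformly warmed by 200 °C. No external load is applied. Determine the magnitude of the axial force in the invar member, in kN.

Both members must finish at the same length. With the larger α, the copper tends to over-expand; the plates restrain it, putting the copper in compression and the invar in tension. With no external load the two internal forces are equal and opposite, magnitude P.
Compatibility of the two members (thermal + elastic change equal): (α₁ − α₂)ΔT = P·[1/(A₁E₁) + 1/(A₂E₂)].
|α₁ − α₂|·ΔT = 15×10⁻⁶ × 200 = 0.003.
1/(A₁E₁) + 1/(A₂E₂) = 1/(1125×148×10³) + 1/(1125×117×10³) = 1.36×10⁻⁸ N⁻¹.
P = 0.003 / 1.36×10⁻⁸ = 220500 N = 220.5 kN.

P ≈ 221 kN (tensile in the invar)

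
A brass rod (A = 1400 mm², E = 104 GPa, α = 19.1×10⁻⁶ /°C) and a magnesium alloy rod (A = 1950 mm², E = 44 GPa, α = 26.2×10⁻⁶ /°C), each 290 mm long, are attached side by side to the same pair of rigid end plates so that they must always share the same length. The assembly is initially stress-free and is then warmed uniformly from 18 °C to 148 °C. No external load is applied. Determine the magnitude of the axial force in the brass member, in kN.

Equilibrium of a rigid end plate with no external load gives equal and opposite internal forces ±P in the two members. Since α_{magnesium alloy} > α_{brass}, heating drives the magnesium alloy into compression and the brass into tension.
Setting the final lengths equal and cancelling L: (α₁ − α₂)ΔT = P/(A₁E₁) + P/(A₂E₂).
|α₁ − α₂|·ΔT = 7.1×10⁻⁶ × 130 = 0.000923.
1/(A₁E₁) + 1/(A₂E₂) = 1/(1400×104×10³) + 1/(1950×44×10³) = 1.852×10⁻⁸ N⁻¹.
P = 0.000923 / 1.852×10⁻⁸ = 49830 N = 49.83 kN.

P ≈ 49.8 kN (tensile in the brass)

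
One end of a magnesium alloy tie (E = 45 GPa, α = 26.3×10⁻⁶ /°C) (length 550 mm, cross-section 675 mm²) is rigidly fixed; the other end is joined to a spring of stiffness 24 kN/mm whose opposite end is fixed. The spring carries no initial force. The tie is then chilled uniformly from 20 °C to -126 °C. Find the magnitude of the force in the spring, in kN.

The unrestrained thermal change is αΔT L = 26.3×10⁻⁶ × 146 × 550 = 2.112 mm.
Let P be the tensile force in the spring. The tie extends elastically by PL/(AE) and the spring stretches by P/k; together these equal δ_free.
So P = δ_free / [L/(AE) + 1/k] = 2.112 / [ 550/(675×45×10³) + 1/(24×10³) ].
P = 2.112 / 5.977×10⁻⁵ = 35330 N.

P ≈ 35.3 kN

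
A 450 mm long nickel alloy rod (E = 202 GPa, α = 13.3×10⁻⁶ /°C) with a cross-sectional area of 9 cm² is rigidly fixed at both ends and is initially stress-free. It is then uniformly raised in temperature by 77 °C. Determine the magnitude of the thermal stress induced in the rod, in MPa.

Because both ends are immovable the net strain is zero, and the suppressed thermal strain is αΔT = 13.3×10⁻⁶ × 77 = 1024.1×10⁻⁶.
The stress required to suppress this strain is σ = Eε = 202×10³ × 1024.1×10⁻⁶ = 206.9 MPa, compressive since the rod is trying to expand.

σ ≈ 207 MPa (compressive)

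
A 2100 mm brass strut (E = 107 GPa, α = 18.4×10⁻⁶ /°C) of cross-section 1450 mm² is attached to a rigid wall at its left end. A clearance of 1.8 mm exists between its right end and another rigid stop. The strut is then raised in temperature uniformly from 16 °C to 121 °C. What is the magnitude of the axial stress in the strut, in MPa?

Free thermal elongation = αΔT L = 18.4×10⁻⁶ × 105 × 2100 = 4.057 mm.
The gap closes (δ_free > 1.8 mm) and the wall then resists a further 4.057 − 1.8 = 2.257 mm of expansion.
So σ = E(δ_free − g)/L = 107×10³ × 2.257/2100 = 115 MPa.

σ ≈ 115 MPa (compressive)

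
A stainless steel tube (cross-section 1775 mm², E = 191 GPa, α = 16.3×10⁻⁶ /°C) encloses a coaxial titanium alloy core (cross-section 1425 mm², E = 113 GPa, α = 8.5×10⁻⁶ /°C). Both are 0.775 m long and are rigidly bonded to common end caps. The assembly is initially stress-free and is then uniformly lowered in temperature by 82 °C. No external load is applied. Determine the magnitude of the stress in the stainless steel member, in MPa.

Equilibrium of a rigid end plate with no external load gives equal and opposite internal forces ±P in the two members. Since α_{stainless steel} > α_{titanium alloy}, cooling drives the stainless steel into tension and the titanium alloy into compression.
Setting the final lengths equal and cancelling L: (α₁ − α₂)ΔT = P/(A₁E₁) + P/(A₂E₂).
|α₁ − α₂|·ΔT = 7.8×10⁻⁶ × 82 = 0.0006396.
1/(A₁E₁) + 1/(A₂E₂) = 1/(1775×191×10³) + 1/(1425×113×10³) = 9.16×10⁻⁹ N⁻¹.
P = 0.0006396 / 9.16×10⁻⁹ = 69830 N = 69.83 kN.
σ_{stainless steel} = P/A₁ = 69830/1775 = 39.34 MPa, tensile.

σ ≈ 39.3 MPa (tensile)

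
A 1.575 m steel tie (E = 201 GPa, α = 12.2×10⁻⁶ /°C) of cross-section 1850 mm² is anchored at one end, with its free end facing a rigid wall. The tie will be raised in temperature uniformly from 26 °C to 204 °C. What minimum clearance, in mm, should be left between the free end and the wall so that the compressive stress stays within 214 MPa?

g ≈ 1.74 mm

With no wall the tie would lengthen by αΔT L = 12.2×10⁻⁶ × 178 × 1575 = 3.42 mm.
At the allowable stress the elastic shortening the wall may impose is σL/E = 214 × 1575 / (201×10³) = 1.677 mm.
So the gap has to take up the difference, g_min = δ_free − σL/E = 3.42 − 1.677 = 1.743 mm.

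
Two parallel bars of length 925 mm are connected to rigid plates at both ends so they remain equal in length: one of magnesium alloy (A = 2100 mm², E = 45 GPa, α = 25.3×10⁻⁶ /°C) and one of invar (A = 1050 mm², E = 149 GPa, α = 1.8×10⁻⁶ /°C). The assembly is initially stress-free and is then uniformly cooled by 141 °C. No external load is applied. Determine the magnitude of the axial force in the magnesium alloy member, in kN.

Equilibrium of a rigid end plate with no external load gives equal and opposite internal forces ±P in the two members. Since α_{magnesium alloy} > α_{invar}, cooling drives the magnesium alloy into tension and the invar into compression.
Compatibility of the two members (thermal + elastic change equal): (α₁ − α₂)ΔT = P·[1/(A₁E₁) + 1/(A₂E₂)].
|α₁ − α₂|·ΔT = 23.5×10⁻⁶ × 141 = 0.003313.
1/(A₁E₁) + 1/(A₂E₂) = 1/(2100×45×10³) + 1/(1050×149×10³) = 1.697×10⁻⁸ N⁻¹.
P = 0.003313 / 1.697×10⁻⁸ = 195200 N = 195.2 kN.

P ≈ 195 kN (tensile in the magnesium alloy)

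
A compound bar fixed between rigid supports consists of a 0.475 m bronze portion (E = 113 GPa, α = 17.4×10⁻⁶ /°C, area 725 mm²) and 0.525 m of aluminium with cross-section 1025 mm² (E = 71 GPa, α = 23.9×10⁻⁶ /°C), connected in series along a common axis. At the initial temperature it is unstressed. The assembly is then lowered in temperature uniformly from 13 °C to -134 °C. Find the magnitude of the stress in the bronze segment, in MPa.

σ ≈ 324 MPa (tensile)

Free thermal contraction of the whole bar: Σ αᵢΔT Lᵢ = 17.4×10⁻⁶×147×475 + 23.9×10⁻⁶×147×525 = 3.059 mm.
The walls prevent any net length change, so an axial force P (same in every segment) develops. Compatibility: P · Σ Lᵢ/(AᵢEᵢ) = δ_free.
The series flexibility is Σ Lᵢ/(AᵢEᵢ) = 475/(725×113×10³) + 525/(1025×71×10³) = 1.301×10⁻⁵ mm/N.
P = 3.059 / 1.301×10⁻⁵ = 235100 N = 235.1 kN, tensile.
σ_{bronze} = P / A = 235100 / 725 = 324.3 MPa.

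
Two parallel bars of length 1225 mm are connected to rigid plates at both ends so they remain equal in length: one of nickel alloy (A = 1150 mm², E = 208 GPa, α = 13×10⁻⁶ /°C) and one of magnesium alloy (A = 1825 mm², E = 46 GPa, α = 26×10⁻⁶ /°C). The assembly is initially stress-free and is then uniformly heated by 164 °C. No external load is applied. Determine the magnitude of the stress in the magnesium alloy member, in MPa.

The magnesium alloy has the larger α, so on heating it would change length more than the nickel alloy if both were free. The rigid plates force a common final length, so the magnesium alloy is put into compression and the nickel alloy into tension, with equal and opposite forces P (no external load).
Compatibility of the two members (thermal + elastic change equal): (α₁ − α₂)ΔT = P·[1/(A₁E₁) + 1/(A₂E₂)].
|α₁ − α₂|·ΔT = 13×10⁻⁶ × 164 = 0.002132.
1/(A₁E₁) + 1/(A₂E₂) = 1/(1150×208×10³) + 1/(1825×46×10³) = 1.609×10⁻⁸ N⁻¹.
P = 0.002132 / 1.609×10⁻⁸ = 132500 N = 132.5 kN.
σ_{magnesium alloy} = P/A₂ = 132500/1825 = 72.59 MPa, compressive.

σ ≈ 72.6 MPa (compressive)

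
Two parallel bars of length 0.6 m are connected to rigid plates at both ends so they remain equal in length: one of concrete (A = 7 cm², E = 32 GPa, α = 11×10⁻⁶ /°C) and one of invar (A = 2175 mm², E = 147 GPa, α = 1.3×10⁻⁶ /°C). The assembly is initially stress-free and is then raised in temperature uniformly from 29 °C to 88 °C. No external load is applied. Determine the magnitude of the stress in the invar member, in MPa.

The concrete has the larger α, so on heating it would change length more than the invar if both were free. The rigid plates force a common final length, so the concrete is put into compression and the invar into tension, with equal and opposite forces P (no external load).
Setting the final lengths equal and cancelling L: (α₁ − α₂)ΔT = P/(A₁E₁) + P/(A₂E₂).
|α₁ − α₂|·ΔT = 9.7×10⁻⁶ × 59 = 0.0005723.
1/(A₁E₁) + 1/(A₂E₂) = 1/(700×32×10³) + 1/(2175×147×10³) = 4.777×10⁻⁸ N⁻¹.
P = 0.0005723 / 4.777×10⁻⁸ = 11980 N = 11.98 kN.
σ_{invar} = P/A₂ = 11980/2175 = 5.508 MPa, tensile.

σ ≈ 5.51 MPa (tensile)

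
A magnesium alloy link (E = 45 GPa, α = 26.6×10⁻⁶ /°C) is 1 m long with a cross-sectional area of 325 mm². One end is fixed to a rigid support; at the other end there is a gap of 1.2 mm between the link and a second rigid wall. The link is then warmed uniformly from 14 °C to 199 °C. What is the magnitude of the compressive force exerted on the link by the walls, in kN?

Free thermal elongation = αΔT L = 26.6×10⁻⁶ × 185 × 1000 = 4.921 mm.
The gap closes (δ_free > 1.2 mm) and the wall then resists a further 4.921 − 1.2 = 3.721 mm of expansion.
So σ = E(δ_free − g)/L = 45×10³ × 3.721/1000 = 167.4 MPa.
P = σA = 167.4 × 325 = 54.42 kN.

P ≈ 54.4 kN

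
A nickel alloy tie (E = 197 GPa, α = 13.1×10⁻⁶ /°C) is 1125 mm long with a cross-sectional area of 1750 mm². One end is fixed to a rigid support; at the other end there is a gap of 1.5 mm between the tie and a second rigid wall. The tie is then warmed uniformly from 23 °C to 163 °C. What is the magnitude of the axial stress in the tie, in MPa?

Unrestrained expansion: δ_free = αΔT L = 13.1×10⁻⁶ × 140 × 1125 = 2.063 mm.
The gap closes (δ_free > 1.5 mm) and the wall then resists a further 2.063 − 1.5 = 0.5632 mm of expansion.
Compatibility: PL/(AE) = 0.5632 mm, so σ = P/A = E × (0.5632/1125) = 98.63 MPa.

σ ≈ 98.6 MPa (compressive)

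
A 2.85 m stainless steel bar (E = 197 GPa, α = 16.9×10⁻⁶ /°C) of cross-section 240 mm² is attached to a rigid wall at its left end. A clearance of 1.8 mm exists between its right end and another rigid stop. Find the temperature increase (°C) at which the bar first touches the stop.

Contact occurs when the free expansion equals the gap: αΔT L = 1.8 mm.
So ΔT = g/(αL) = 1.8/(16.9×10⁻⁶ × 2850) = 37.37 °C.

ΔT ≈ 37.4 °C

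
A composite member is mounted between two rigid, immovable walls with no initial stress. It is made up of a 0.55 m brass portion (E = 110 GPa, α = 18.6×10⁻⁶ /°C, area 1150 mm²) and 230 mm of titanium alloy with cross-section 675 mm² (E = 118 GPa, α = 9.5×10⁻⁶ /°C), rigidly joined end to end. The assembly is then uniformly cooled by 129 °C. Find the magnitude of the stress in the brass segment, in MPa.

With the walls removed the bar would change length by δ_free = Σ αᵢΔT Lᵢ = 18.6×10⁻⁶×129×550 + 9.5×10⁻⁶×129×230 = 1.602 mm.
Since the ends are fixed, an axial force P builds up, equal in every segment, with P · Σ Lᵢ/(AᵢEᵢ) = δ_free.
The series flexibility is Σ Lᵢ/(AᵢEᵢ) = 550/(1150×110×10³) + 230/(675×118×10³) = 7.235×10⁻⁶ mm/N.
So P = 1.602 / 7.235×10⁻⁶ = 221.3 kN, tensile.
σ_{brass} = P / A = 221300 / 1150 = 192.5 MPa.

σ ≈ 192 MPa (tensile)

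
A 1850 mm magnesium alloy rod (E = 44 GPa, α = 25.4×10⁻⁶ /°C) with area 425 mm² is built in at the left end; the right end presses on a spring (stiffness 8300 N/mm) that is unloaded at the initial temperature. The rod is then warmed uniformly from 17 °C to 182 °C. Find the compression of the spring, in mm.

Free thermal expansion: δ_free = αΔT L = 25.4×10⁻⁶ × 165 × 1850 = 7.753 mm.
Let P be the compressive force at the spring. The rod shortens elastically by PL/(AE) and the spring compresses by P/k; together these equal δ_free.
So P = δ_free / [L/(AE) + 1/k] = 7.753 / [ 1850/(425×44×10³) + 1/(8300) ].
P = 7.753 / 0.0002194 = 35340 N.
Spring compression = P/k = 35340/(8300) = 4.257 mm.

δ ≈ 4.26 mm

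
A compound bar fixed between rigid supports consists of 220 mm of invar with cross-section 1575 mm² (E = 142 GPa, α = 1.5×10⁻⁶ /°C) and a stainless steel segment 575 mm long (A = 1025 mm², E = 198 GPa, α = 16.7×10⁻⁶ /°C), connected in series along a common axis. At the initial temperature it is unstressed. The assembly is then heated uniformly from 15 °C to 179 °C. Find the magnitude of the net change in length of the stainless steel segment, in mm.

|ΔL| ≈ 0.366 mm

Free thermal expansion of the whole bar: Σ αᵢΔT Lᵢ = 1.5×10⁻⁶×164×220 + 16.7×10⁻⁶×164×575 = 1.629 mm.
The rigid supports impose zero overall length change; the single axial force P common to all segments must satisfy P Σ Lᵢ/(AᵢEᵢ) = δ_free.
Σ Lᵢ/(AᵢEᵢ) = 220/(1575×142×10³) + 575/(1025×198×10³) = 3.817×10⁻⁶ mm/N.
P = 1.629 / 3.817×10⁻⁶ = 426800 N = 426.8 kN, compressive.
For the stainless steel segment, free thermal change = 16.7×10⁻⁶×164×575 = 1.575 mm and elastic change from P = 426800×575/(1025×198×10³) = 1.209 mm; these oppose, so the net change is 0.366 mm (segment lengthens).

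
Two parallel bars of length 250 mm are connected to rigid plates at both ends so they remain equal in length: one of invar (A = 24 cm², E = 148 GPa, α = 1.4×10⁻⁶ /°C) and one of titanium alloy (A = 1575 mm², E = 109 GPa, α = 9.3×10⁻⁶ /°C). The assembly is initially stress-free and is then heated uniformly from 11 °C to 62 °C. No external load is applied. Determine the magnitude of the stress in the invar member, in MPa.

The titanium alloy has the larger α, so on heating it would change length more than the invar if both were free. The rigid plates force a common final length, so the titanium alloy is put into compression and the invar into tension, with equal and opposite forces P (no external load).
Setting the final lengths equal and cancelling L: (α₁ − α₂)ΔT = P/(A₁E₁) + P/(A₂E₂).
|α₁ − α₂|·ΔT = 7.9×10⁻⁶ × 51 = 0.0004029.
1/(A₁E₁) + 1/(A₂E₂) = 1/(2400×148×10³) + 1/(1575×109×10³) = 8.64×10⁻⁹ N⁻¹.
P = 0.0004029 / 8.64×10⁻⁹ = 46630 N = 46.63 kN.
σ_{invar} = P/A₁ = 46630/2400 = 19.43 MPa, tensile.

σ ≈ 19.4 MPa (tensile)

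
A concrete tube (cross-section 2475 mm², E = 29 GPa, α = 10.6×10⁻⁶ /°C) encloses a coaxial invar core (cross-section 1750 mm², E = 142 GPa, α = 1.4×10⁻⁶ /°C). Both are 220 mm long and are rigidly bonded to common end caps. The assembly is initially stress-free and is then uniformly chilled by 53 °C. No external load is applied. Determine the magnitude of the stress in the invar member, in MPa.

The concrete has the larger α, so on cooling it would change length more than the invar if both were free. The rigid plates force a common final length, so the concrete is put into tension and the invar into compression, with equal and opposite forces P (no external load).
Compatibility of the two members (thermal + elastic change equal): (α₁ − α₂)ΔT = P·[1/(A₁E₁) + 1/(A₂E₂)].
|α₁ − α₂|·ΔT = 9.2×10⁻⁶ × 53 = 0.0004876.
1/(A₁E₁) + 1/(A₂E₂) = 1/(2475×29×10³) + 1/(1750×142×10³) = 1.796×10⁻⁸ N⁻¹.
So P = 0.0004876 / 1.796×10⁻⁸ = 27.15 kN.
σ_{invar} = P/A₂ = 27150/1750 = 15.52 MPa, compressive.

σ ≈ 15.5 MPa (compressive)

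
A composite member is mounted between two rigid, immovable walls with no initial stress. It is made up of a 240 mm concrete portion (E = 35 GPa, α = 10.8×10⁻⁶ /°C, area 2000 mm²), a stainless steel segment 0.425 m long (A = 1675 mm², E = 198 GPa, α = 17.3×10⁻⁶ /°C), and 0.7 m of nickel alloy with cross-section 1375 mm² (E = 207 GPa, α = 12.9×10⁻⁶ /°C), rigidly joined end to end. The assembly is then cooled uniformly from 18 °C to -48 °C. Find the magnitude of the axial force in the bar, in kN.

Free thermal contraction of the whole bar: Σ αᵢΔT Lᵢ = 10.8×10⁻⁶×66×240 + 17.3×10⁻⁶×66×425 + 12.9×10⁻⁶×66×700 = 1.252 mm.
The rigid supports impose zero overall length change; the single axial force P common to all segments must satisfy P Σ Lᵢ/(AᵢEᵢ) = δ_free.
The series flexibility is Σ Lᵢ/(AᵢEᵢ) = 240/(2000×35×10³) + 425/(1675×198×10³) + 700/(1375×207×10³) = 7.169×10⁻⁶ mm/N.
Hence P = δ_free / Σ(L/AE) = 1.252/7.169×10⁻⁶ = 174.7 kN (tensile).

P ≈ 175 kN (tensile)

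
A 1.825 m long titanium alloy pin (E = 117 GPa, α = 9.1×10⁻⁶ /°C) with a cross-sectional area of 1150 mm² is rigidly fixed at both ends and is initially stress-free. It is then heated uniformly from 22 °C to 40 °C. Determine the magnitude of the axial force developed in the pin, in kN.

The ends cannot move, so σ = EαΔT = 117×10³ × 9.1×10⁻⁶ × 18 = 19.16 MPa.
P = AEαΔT = 1150 × 117×10³ × 9.1×10⁻⁶ × 18 = 22.04 kN (compressive).

P ≈ 22 kN (compressive)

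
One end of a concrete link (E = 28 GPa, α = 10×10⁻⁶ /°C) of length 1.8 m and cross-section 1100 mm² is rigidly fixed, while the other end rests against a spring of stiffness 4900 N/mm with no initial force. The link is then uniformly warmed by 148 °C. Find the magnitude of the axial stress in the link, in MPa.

Free thermal expansion: δ_free = αΔT L = 10×10⁻⁶ × 148 × 1800 = 2.664 mm.
Let P be the compressive force at the spring. The link shortens elastically by PL/(AE) and the spring compresses by P/k; together these equal δ_free.
So P = δ_free / [L/(AE) + 1/k] = 2.664 / [ 1800/(1100×28×10³) + 1/(4900) ].
P = 2.664 / 0.0002625 = 10150 N.
σ = P/A = 10150/1100 = 9.225 MPa.

σ ≈ 9.23 MPa (compressive)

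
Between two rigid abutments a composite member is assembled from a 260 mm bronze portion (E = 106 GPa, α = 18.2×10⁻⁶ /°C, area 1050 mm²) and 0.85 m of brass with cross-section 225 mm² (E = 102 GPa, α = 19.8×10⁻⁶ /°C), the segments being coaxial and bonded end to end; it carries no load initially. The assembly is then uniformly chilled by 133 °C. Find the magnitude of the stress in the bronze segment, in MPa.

σ ≈ 69.4 MPa (tensile)

Free thermal contraction of the whole bar: Σ αᵢΔT Lᵢ = 18.2×10⁻⁶×133×260 + 19.8×10⁻⁶×133×850 = 2.868 mm.
The rigid supports impose zero overall length change; the single axial force P common to all segments must satisfy P Σ Lᵢ/(AᵢEᵢ) = δ_free.
The series flexibility is Σ Lᵢ/(AᵢEᵢ) = 260/(1050×106×10³) + 850/(225×102×10³) = 3.937×10⁻⁵ mm/N.
P = 2.868 / 3.937×10⁻⁵ = 72840 N = 72.84 kN, tensile.
σ_{bronze} = P / A = 72840 / 1050 = 69.37 MPa.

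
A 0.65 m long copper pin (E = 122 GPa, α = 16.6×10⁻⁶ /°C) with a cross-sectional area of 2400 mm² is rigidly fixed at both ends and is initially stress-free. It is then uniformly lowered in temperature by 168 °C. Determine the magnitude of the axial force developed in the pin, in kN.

With zero net strain, σ = E·αΔT = 122 GPa × 16.6×10⁻⁶ × 168 = 340.2 MPa.
Axial force P = σA = 340.2 × 2400 = 816600 N = 816.6 kN, tensile.

P ≈ 817 kN (tensile)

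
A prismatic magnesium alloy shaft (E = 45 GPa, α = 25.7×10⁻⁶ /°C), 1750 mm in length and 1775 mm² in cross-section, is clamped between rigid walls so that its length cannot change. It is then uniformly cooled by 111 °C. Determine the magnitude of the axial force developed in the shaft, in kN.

P ≈ 228 kN (tensile)

Full restraint means ε = 0, so the stress is σ = EαΔT = 45×10³ × 25.7×10⁻⁶ × 111 = 128.4 MPa.
P = AEαΔT = 1775 × 45×10³ × 25.7×10⁻⁶ × 111 = 227.9 kN (tensile).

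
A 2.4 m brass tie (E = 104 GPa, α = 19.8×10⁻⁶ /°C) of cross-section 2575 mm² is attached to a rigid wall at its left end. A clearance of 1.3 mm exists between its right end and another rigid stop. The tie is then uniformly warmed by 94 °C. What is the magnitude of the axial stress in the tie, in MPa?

σ ≈ 137 MPa (compressive)

Unrestrained expansion: δ_free = αΔT L = 19.8×10⁻⁶ × 94 × 2400 = 4.467 mm.
The gap closes (δ_free > 1.3 mm) and the wall then resists a further 4.467 − 1.3 = 3.167 mm of expansion.
That suppressed elongation corresponds to σ = E·Δ/L = 104×10³ × 3.167/2400 = 137.2 MPa.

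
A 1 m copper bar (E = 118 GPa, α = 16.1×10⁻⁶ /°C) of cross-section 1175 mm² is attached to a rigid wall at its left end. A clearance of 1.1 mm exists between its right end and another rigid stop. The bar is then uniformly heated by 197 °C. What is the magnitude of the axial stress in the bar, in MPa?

If the wall were absent the bar would grow by αΔT L = 16.1×10⁻⁶ × 197 × 1000 = 3.172 mm.
This exceeds the 1.1 mm gap, so the wall pushes back. The portion of expansion that must be recovered elastically is δ_free − gap = 3.172 − 1.1 = 2.072 mm.
So σ = E(δ_free − g)/L = 118×10³ × 2.072/1000 = 244.5 MPa.

σ ≈ 244 MPa (compressive)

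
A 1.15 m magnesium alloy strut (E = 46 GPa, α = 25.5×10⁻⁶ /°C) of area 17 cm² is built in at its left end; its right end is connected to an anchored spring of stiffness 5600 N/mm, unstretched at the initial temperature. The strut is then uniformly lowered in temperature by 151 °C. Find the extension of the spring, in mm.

δ ≈ 4.09 mm

If the spring were absent the strut would shorten by αΔT L = 25.5×10⁻⁶ × 151 × 1150 = 4.428 mm.
Let P be the tensile force in the spring. The strut extends elastically by PL/(AE) and the spring stretches by P/k; together these equal δ_free.
P [ L/(AE) + 1/k ] = δ_free → P [ 1150/(1700×46×10³) + 1/(5600) ] = 4.428.
P = 4.428 / 0.0001933 = 22910 N.
Spring extension = P/k = 22910/(5600) = 4.091 mm.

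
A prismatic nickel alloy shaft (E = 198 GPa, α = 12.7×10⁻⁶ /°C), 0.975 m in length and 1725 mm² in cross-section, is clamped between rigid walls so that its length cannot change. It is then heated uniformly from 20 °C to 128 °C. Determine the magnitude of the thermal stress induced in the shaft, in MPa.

σ ≈ 272 MPa (compressive)

Because both ends are immovable the net strain is zero, and the suppressed thermal strain is αΔT = 12.7×10⁻⁶ × 108 = 1371.6×10⁻⁶.
Hence σ = E·αΔT = 198×10³ × 1371.6×10⁻⁶ = 271.6 MPa, compressive.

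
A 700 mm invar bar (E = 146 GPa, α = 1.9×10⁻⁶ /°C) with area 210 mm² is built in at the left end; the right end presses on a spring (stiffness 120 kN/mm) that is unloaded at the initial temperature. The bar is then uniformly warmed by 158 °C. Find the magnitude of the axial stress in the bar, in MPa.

If the spring were absent the bar would lengthen by αΔT L = 1.9×10⁻⁶ × 158 × 700 = 0.2101 mm.
With a force P in the spring, the elastic change of the bar is PL/(AE) and that of the spring is P/k; compatibility requires their sum to equal δ_free.
So P = δ_free / [L/(AE) + 1/k] = 0.2101 / [ 700/(210×146×10³) + 1/(120×10³) ].
P = 0.2101 / 3.116×10⁻⁵ = 6743 N.
σ = P/A = 6743/210 = 32.11 MPa.

σ ≈ 32.1 MPa (compressive)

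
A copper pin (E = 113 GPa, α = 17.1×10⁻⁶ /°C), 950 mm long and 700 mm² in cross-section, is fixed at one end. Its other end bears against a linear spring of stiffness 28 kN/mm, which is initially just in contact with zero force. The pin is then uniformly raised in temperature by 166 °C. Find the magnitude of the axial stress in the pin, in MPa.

σ ≈ 80.7 MPa (compressive)

Free thermal expansion: δ_free = αΔT L = 17.1×10⁻⁶ × 166 × 950 = 2.697 mm.
Let P be the compressive force at the spring. The pin shortens elastically by PL/(AE) and the spring compresses by P/k; together these equal δ_free.
So P = δ_free / [L/(AE) + 1/k] = 2.697 / [ 950/(700×113×10³) + 1/(28×10³) ].
P = 2.697 / 4.772×10⁻⁵ = 56510 N.
σ = P/A = 56510/700 = 80.72 MPa.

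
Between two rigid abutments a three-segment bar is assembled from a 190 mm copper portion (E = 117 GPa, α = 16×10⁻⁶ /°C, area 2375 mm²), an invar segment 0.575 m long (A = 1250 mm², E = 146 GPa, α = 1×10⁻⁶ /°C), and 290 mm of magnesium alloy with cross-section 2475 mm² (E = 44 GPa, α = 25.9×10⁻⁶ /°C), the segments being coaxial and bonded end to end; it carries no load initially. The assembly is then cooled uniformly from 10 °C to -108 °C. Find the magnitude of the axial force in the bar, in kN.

P ≈ 202 kN (tensile)

If the supports were absent, the total length change would be Σ αᵢΔT Lᵢ = 16×10⁻⁶×118×190 + 1×10⁻⁶×118×575 + 25.9×10⁻⁶×118×290 = 1.313 mm.
Since the ends are fixed, an axial force P builds up, equal in every segment, with P · Σ Lᵢ/(AᵢEᵢ) = δ_free.
Σ Lᵢ/(AᵢEᵢ) = 190/(2375×117×10³) + 575/(1250×146×10³) + 290/(2475×44×10³) = 6.497×10⁻⁶ mm/N.
So P = 1.313 / 6.497×10⁻⁶ = 202.1 kN, tensile.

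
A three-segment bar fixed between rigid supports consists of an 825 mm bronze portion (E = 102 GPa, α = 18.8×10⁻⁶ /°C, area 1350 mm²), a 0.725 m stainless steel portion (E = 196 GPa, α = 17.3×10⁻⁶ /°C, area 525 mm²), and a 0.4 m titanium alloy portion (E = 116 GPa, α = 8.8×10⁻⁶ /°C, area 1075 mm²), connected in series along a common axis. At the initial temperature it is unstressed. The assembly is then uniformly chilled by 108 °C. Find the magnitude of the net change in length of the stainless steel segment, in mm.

|ΔL| ≈ 0.124 mm

If the supports were absent, the total length change would be Σ αᵢΔT Lᵢ = 18.8×10⁻⁶×108×825 + 17.3×10⁻⁶×108×725 + 8.8×10⁻⁶×108×400 = 3.41 mm.
The rigid supports impose zero overall length change; the single axial force P common to all segments must satisfy P Σ Lᵢ/(AᵢEᵢ) = δ_free.
Σ Lᵢ/(AᵢEᵢ) = 825/(1350×102×10³) + 725/(525×196×10³) + 400/(1075×116×10³) = 1.624×10⁻⁵ mm/N.
P = 3.41 / 1.624×10⁻⁵ = 209900 N = 209.9 kN, tensile.
For the stainless steel segment, free thermal change = 17.3×10⁻⁶×108×725 = 1.355 mm and elastic change from P = 209900×725/(525×196×10³) = 1.479 mm; these oppose, so the net change is 0.124 mm (segment lengthens).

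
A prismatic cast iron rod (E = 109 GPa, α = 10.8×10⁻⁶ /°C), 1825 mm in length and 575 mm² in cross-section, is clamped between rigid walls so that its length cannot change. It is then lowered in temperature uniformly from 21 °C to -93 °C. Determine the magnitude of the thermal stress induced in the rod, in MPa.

σ ≈ 134 MPa (tensile)

Because both ends are immovable the net strain is zero, and the suppressed thermal strain is αΔT = 10.8×10⁻⁶ × 114 = 1231.2×10⁻⁶.
Hence σ = E·αΔT = 109×10³ × 1231.2×10⁻⁶ = 134.2 MPa, tensile.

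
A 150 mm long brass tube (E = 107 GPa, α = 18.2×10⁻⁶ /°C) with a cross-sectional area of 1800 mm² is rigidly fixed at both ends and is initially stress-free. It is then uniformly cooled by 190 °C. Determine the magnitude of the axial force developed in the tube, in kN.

Full restraint means ε = 0, so the stress is σ = EαΔT = 107×10³ × 18.2×10⁻⁶ × 190 = 370 MPa.
P = AEαΔT = 1800 × 107×10³ × 18.2×10⁻⁶ × 190 = 666 kN (tensile).

P ≈ 666 kN (tensile)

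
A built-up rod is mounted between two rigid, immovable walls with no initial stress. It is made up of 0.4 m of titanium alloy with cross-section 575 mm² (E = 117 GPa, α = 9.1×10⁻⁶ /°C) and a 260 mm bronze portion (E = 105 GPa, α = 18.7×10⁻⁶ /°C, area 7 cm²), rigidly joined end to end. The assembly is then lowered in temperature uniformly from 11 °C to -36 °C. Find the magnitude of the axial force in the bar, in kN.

Free thermal contraction of the whole bar: Σ αᵢΔT Lᵢ = 9.1×10⁻⁶×47×400 + 18.7×10⁻⁶×47×260 = 0.3996 mm.
Since the ends are fixed, an axial force P builds up, equal in every segment, with P · Σ Lᵢ/(AᵢEᵢ) = δ_free.
The series flexibility is Σ Lᵢ/(AᵢEᵢ) = 400/(575×117×10³) + 260/(700×105×10³) = 9.483×10⁻⁶ mm/N.
Hence P = δ_free / Σ(L/AE) = 0.3996/9.483×10⁻⁶ = 42.14 kN (tensile).

P ≈ 42.1 kN (tensile)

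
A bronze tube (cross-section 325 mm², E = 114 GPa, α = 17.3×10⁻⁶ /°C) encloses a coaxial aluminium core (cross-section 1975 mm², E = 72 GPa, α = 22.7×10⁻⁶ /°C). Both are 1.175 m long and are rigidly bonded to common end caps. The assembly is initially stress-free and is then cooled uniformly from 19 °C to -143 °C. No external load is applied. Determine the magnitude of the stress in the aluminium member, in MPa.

Both members must finish at the same length. With the larger α, the aluminium tends to over-contract; the plates restrain it, putting the aluminium in tension and the bronze in compression. With no external load the two internal forces are equal and opposite, magnitude P.
Equating the net (thermal + elastic) strains gives |α₁ − α₂|·ΔT = P·[1/(A₁E₁) + 1/(A₂E₂)].
|α₁ − α₂|·ΔT = 5.4×10⁻⁶ × 162 = 0.0008748.
1/(A₁E₁) + 1/(A₂E₂) = 1/(325×114×10³) + 1/(1975×72×10³) = 3.402×10⁻⁸ N⁻¹.
P = 0.0008748 / 3.402×10⁻⁸ = 25710 N = 25.71 kN.
σ_{aluminium} = P/A₂ = 25710/1975 = 13.02 MPa, tensile.

σ ≈ 13 MPa (tensile)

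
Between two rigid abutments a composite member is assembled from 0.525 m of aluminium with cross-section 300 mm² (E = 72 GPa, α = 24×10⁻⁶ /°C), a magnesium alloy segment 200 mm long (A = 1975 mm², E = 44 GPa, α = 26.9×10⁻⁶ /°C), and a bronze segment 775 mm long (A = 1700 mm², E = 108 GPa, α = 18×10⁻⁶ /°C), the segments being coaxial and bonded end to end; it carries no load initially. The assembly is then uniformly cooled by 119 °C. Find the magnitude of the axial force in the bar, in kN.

Free thermal contraction of the whole bar: Σ αᵢΔT Lᵢ = 24×10⁻⁶×119×525 + 26.9×10⁻⁶×119×200 + 18×10⁻⁶×119×775 = 3.8 mm.
The walls prevent any net length change, so an axial force P (same in every segment) develops. Compatibility: P · Σ Lᵢ/(AᵢEᵢ) = δ_free.
The series flexibility is Σ Lᵢ/(AᵢEᵢ) = 525/(300×72×10³) + 200/(1975×44×10³) + 775/(1700×108×10³) = 3.083×10⁻⁵ mm/N.
So P = 3.8 / 3.083×10⁻⁵ = 123.3 kN, tensile.

P ≈ 123 kN (tensile)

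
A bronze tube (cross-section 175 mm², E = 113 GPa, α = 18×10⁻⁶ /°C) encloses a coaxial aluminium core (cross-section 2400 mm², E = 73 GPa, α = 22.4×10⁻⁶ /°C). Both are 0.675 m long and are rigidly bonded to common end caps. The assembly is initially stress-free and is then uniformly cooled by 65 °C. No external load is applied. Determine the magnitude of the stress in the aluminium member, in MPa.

Both members must finish at the same length. With the larger α, the aluminium tends to over-contract; the plates restrain it, putting the aluminium in tension and the bronze in compression. With no external load the two internal forces are equal and opposite, magnitude P.
Equating the net (thermal + elastic) strains gives |α₁ − α₂|·ΔT = P·[1/(A₁E₁) + 1/(A₂E₂)].
|α₁ − α₂|·ΔT = 4.4×10⁻⁶ × 65 = 0.000286.
1/(A₁E₁) + 1/(A₂E₂) = 1/(175×113×10³) + 1/(2400×73×10³) = 5.628×10⁻⁸ N⁻¹.
So P = 0.000286 / 5.628×10⁻⁸ = 5.082 kN.
σ_{aluminium} = P/A₂ = 5082/2400 = 2.118 MPa, tensile.

σ ≈ 2.12 MPa (tensile)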